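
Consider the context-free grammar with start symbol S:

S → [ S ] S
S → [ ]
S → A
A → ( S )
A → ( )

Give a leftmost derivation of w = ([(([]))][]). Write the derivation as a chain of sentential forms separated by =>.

S => A   [S → A]
A => (S)   [A → ( S )]
(S) => ([S]S)   [S → [ S ] S]
([S]S) => ([A]S)   [S → A]
([A]S) => ([(S)]S)   [A → ( S )]
([(S)]S) => ([(A)]S)   [S → A]
([(A)]S) => ([((S))]S)   [A → ( S )]
([((S))]S) => ([(([]))]S)   [S → [ ]]
([(([]))]S) => ([(([]))][])   [S → [ ]]

S=>A=>(S)=>([S]S)=>([A]S)=>([(S)]S)=>([(A)]S)=>([((S))]S)=>([(([]))]S)=>([(([]))][])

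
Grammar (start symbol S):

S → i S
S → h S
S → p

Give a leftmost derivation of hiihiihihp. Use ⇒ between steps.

S ⇒ hS ⇒ hiS ⇒ hiiS ⇒ hiihS ⇒ hiihiS ⇒ hiihiiS ⇒ hiihiihS ⇒ hiihiihiS ⇒ hiihiihihS ⇒ hiihiihihp

S ⇒ hS   [S → h S]
hS ⇒ hiS   [S → i S]
hiS ⇒ hiiS   [S → i S]
hiiS ⇒ hiihS   [S → h S]
hiihS ⇒ hiihiS   [S → i S]
hiihiS ⇒ hiihiiS   [S → i S]
hiihiiS ⇒ hiihiihS   [S → h S]
hiihiihS ⇒ hiihiihiS   [S → i S]
hiihiihiS ⇒ hiihiihihS   [S → h S]
hiihiihihS ⇒ hiihiihihp   [S → p]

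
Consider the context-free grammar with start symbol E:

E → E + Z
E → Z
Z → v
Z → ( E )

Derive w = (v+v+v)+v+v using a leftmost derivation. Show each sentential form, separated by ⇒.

E⇒E+Z⇒E+Z+Z⇒Z+Z+Z⇒(E)+Z+Z⇒(E+Z)+Z+Z⇒(E+Z+Z)+Z+Z⇒(Z+Z+Z)+Z+Z⇒(v+Z+Z)+Z+Z⇒(v+v+Z)+Z+Z⇒(v+v+v)+Z+Z⇒(v+v+v)+v+Z⇒(v+v+v)+v+v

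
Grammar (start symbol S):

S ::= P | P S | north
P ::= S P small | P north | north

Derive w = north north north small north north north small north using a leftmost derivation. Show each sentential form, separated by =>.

S => P S   [S ::= P S]
P S => S P small S   [P ::= S P small]
S P small S => P S P small S   [S ::= P S]
P S P small S => P north S P small S   [P ::= P north]
P north S P small S => S P small north S P small S   [P ::= S P small]
S P small north S P small S => P S P small north S P small S   [S ::= P S]
P S P small north S P small S => north S P small north S P small S   [P ::= north]
north S P small north S P small S => north north P small north S P small S   [S ::= north]
north north P small north S P small S => north north north small north S P small S   [P ::= north]
north north north small north S P small S => north north north small north north P small S   [S ::= north]
north north north small north north P small S => north north north small north north north small S   [P ::= north]
north north north small north north north small S => north north north small north north north small north   [S ::= north]

S => P S => S P small S => P S P small S => P north S P small S => S P small north S P small S => P S P small north S P small S => north S P small north S P small S => north north P small north S P small S => north north north small north S P small S => north north north small north north P small S => north north north small north north north small S => north north north small north north north small north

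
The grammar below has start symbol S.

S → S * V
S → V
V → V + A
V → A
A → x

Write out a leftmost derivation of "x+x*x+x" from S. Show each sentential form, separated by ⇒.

S ⇒ S*V   [S → S * V]
S*V ⇒ V*V   [S → V]
V*V ⇒ V+A*V   [V → V + A]
V+A*V ⇒ A+A*V   [V → A]
A+A*V ⇒ x+A*V   [A → x]
x+A*V ⇒ x+x*V   [A → x]
x+x*V ⇒ x+x*V+A   [V → V + A]
x+x*V+A ⇒ x+x*A+A   [V → A]
x+x*A+A ⇒ x+x*x+A   [A → x]
x+x*x+A ⇒ x+x*x+x   [A → x]

S ⇒ S*V ⇒ V*V ⇒ V+A*V ⇒ A+A*V ⇒ x+A*V ⇒ x+x*V ⇒ x+x*V+A ⇒ x+x*A+A ⇒ x+x*x+A ⇒ x+x*x+x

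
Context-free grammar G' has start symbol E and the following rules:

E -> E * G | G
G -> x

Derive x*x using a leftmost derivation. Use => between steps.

E => E*G   [E -> E * G]
E*G => G*G   [E -> G]
G*G => x*G   [G -> x]
x*G => x*x   [G -> x]

E => E*G => G*G => x*G => x*x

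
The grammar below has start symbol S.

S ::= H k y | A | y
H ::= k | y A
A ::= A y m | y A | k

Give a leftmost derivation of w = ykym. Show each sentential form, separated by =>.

S => A => yA => yAym => ykym

S => A   [S ::= A]
A => yA   [A ::= y A]
yA => yAym   [A ::= A y m]
yAym => ykym   [A ::= k]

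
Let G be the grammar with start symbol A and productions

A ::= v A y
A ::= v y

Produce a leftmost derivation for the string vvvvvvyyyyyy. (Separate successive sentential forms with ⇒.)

A ⇒ vAy ⇒ vvAyy ⇒ vvvAyyy ⇒ vvvvAyyyy ⇒ vvvvvAyyyyy ⇒ vvvvvvyyyyyy

A ⇒ vAy   [A ::= v A y]
vAy ⇒ vvAyy   [A ::= v A y]
vvAyy ⇒ vvvAyyy   [A ::= v A y]
vvvAyyy ⇒ vvvvAyyyy   [A ::= v A y]
vvvvAyyyy ⇒ vvvvvAyyyyy   [A ::= v A y]
vvvvvAyyyyy ⇒ vvvvvvyyyyyy   [A ::= v y]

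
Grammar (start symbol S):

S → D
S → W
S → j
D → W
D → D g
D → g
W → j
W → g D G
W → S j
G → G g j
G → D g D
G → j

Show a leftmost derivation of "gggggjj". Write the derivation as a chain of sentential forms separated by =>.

S=>W=>gDG=>ggG=>ggDgD=>ggDggD=>gggggD=>gggggW=>gggggSj=>gggggWj=>gggggjj

S => W   [S → W]
W => gDG   [W → g D G]
gDG => ggG   [D → g]
ggG => ggDgD   [G → D g D]
ggDgD => ggDggD   [D → D g]
ggDggD => gggggD   [D → g]
gggggD => gggggW   [D → W]
gggggW => gggggSj   [W → S j]
gggggSj => gggggWj   [S → W]
gggggWj => gggggjj   [W → j]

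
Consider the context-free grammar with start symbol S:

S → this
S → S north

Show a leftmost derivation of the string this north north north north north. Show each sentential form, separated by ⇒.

S ⇒ S north ⇒ S north north ⇒ S north north north ⇒ S north north north north ⇒ S north north north north north ⇒ this north north north north north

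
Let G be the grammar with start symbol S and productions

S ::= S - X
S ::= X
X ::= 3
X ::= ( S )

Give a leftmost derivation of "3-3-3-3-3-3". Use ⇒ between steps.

S ⇒ S-X ⇒ S-X-X ⇒ S-X-X-X ⇒ S-X-X-X-X ⇒ S-X-X-X-X-X ⇒ X-X-X-X-X-X ⇒ 3-X-X-X-X-X ⇒ 3-3-X-X-X-X ⇒ 3-3-3-X-X-X ⇒ 3-3-3-3-X-X ⇒ 3-3-3-3-3-X ⇒ 3-3-3-3-3-3

S ⇒ S-X   [S ::= S - X]
S-X ⇒ S-X-X   [S ::= S - X]
S-X-X ⇒ S-X-X-X   [S ::= S - X]
S-X-X-X ⇒ S-X-X-X-X   [S ::= S - X]
S-X-X-X-X ⇒ S-X-X-X-X-X   [S ::= S - X]
S-X-X-X-X-X ⇒ X-X-X-X-X-X   [S ::= X]
X-X-X-X-X-X ⇒ 3-X-X-X-X-X   [X ::= 3]
3-X-X-X-X-X ⇒ 3-3-X-X-X-X   [X ::= 3]
3-3-X-X-X-X ⇒ 3-3-3-X-X-X   [X ::= 3]
3-3-3-X-X-X ⇒ 3-3-3-3-X-X   [X ::= 3]
3-3-3-3-X-X ⇒ 3-3-3-3-3-X   [X ::= 3]
3-3-3-3-3-X ⇒ 3-3-3-3-3-3   [X ::= 3]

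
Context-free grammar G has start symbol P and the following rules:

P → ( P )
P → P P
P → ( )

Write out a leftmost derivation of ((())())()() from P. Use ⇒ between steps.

P⇒PP⇒PPP⇒(P)PP⇒(PP)PP⇒((P)P)PP⇒((())P)PP⇒((())())PP⇒((())())()P⇒((())())()()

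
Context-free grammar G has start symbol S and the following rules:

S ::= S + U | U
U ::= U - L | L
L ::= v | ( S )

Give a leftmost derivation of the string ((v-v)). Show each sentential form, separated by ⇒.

S ⇒ U   [S ::= U]
U ⇒ L   [U ::= L]
L ⇒ (S)   [L ::= ( S )]
(S) ⇒ (U)   [S ::= U]
(U) ⇒ (L)   [U ::= L]
(L) ⇒ ((S))   [L ::= ( S )]
((S)) ⇒ ((U))   [S ::= U]
((U)) ⇒ ((U-L))   [U ::= U - L]
((U-L)) ⇒ ((L-L))   [U ::= L]
((L-L)) ⇒ ((v-L))   [L ::= v]
((v-L)) ⇒ ((v-v))   [L ::= v]

S ⇒ U ⇒ L ⇒ (S) ⇒ (U) ⇒ (L) ⇒ ((S)) ⇒ ((U)) ⇒ ((U-L)) ⇒ ((L-L)) ⇒ ((v-L)) ⇒ ((v-v))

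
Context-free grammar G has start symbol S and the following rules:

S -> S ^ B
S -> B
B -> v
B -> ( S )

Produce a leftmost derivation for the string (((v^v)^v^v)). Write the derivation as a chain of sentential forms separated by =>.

S => B   [S -> B]
B => (S)   [B -> ( S )]
(S) => (B)   [S -> B]
(B) => ((S))   [B -> ( S )]
((S)) => ((S^B))   [S -> S ^ B]
((S^B)) => ((S^B^B))   [S -> S ^ B]
((S^B^B)) => ((B^B^B))   [S -> B]
((B^B^B)) => (((S)^B^B))   [B -> ( S )]
(((S)^B^B)) => (((S^B)^B^B))   [S -> S ^ B]
(((S^B)^B^B)) => (((B^B)^B^B))   [S -> B]
(((B^B)^B^B)) => (((v^B)^B^B))   [B -> v]
(((v^B)^B^B)) => (((v^v)^B^B))   [B -> v]
(((v^v)^B^B)) => (((v^v)^v^B))   [B -> v]
(((v^v)^v^B)) => (((v^v)^v^v))   [B -> v]

S => B => (S) => (B) => ((S)) => ((S^B)) => ((S^B^B)) => ((B^B^B)) => (((S)^B^B)) => (((S^B)^B^B)) => (((B^B)^B^B)) => (((v^B)^B^B)) => (((v^v)^B^B)) => (((v^v)^v^B)) => (((v^v)^v^v))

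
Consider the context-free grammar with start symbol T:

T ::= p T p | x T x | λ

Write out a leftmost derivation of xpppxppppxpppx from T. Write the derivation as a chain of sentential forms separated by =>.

T => xTx => xpTpx => xppTppx => xpppTpppx => xpppxTxpppx => xpppxpTpxpppx => xpppxppTppxpppx => xpppxppppxpppx

T => xTx   [T ::= x T x]
xTx => xpTpx   [T ::= p T p]
xpTpx => xppTppx   [T ::= p T p]
xppTppx => xpppTpppx   [T ::= p T p]
xpppTpppx => xpppxTxpppx   [T ::= x T x]
xpppxTxpppx => xpppxpTpxpppx   [T ::= p T p]
xpppxpTpxpppx => xpppxppTppxpppx   [T ::= p T p]
xpppxppTppxpppx => xpppxppppxpppx   [T ::= λ]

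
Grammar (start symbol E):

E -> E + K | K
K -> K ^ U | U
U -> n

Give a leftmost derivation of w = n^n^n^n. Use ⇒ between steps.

E ⇒ K ⇒ K^U ⇒ K^U^U ⇒ K^U^U^U ⇒ U^U^U^U ⇒ n^U^U^U ⇒ n^n^U^U ⇒ n^n^n^U ⇒ n^n^n^n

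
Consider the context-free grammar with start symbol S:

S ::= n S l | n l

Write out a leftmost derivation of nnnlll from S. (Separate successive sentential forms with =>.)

S=>nSl=>nnSll=>nnnlll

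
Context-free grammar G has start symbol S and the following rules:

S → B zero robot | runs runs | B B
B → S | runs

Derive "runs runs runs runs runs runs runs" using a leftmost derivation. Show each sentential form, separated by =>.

S => B B   [S → B B]
B B => runs B   [B → runs]
runs B => runs S   [B → S]
runs S => runs B B   [S → B B]
runs B B => runs S B   [B → S]
runs S B => runs B B B   [S → B B]
runs B B B => runs S B B   [B → S]
runs S B B => runs B B B B   [S → B B]
runs B B B B => runs S B B B   [B → S]
runs S B B B => runs runs runs B B B   [S → runs runs]
runs runs runs B B B => runs runs runs S B B   [B → S]
runs runs runs S B B => runs runs runs runs runs B B   [S → runs runs]
runs runs runs runs runs B B => runs runs runs runs runs runs B   [B → runs]
runs runs runs runs runs runs B => runs runs runs runs runs runs runs   [B → runs]

S => B B => runs B => runs S => runs B B => runs S B => runs B B B => runs S B B => runs B B B B => runs S B B B => runs runs runs B B B => runs runs runs S B B => runs runs runs runs runs B B => runs runs runs runs runs runs B => runs runs runs runs runs runs runs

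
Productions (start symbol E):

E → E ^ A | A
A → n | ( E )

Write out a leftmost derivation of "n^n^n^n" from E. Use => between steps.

E => E^A => E^A^A => E^A^A^A => A^A^A^A => n^A^A^A => n^n^A^A => n^n^n^A => n^n^n^n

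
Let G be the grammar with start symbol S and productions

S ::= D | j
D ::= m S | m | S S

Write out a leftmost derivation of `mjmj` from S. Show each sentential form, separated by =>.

S => D   [S ::= D]
D => mS   [D ::= m S]
mS => mD   [S ::= D]
mD => mSS   [D ::= S S]
mSS => mjS   [S ::= j]
mjS => mjD   [S ::= D]
mjD => mjmS   [D ::= m S]
mjmS => mjmj   [S ::= j]

S => D => mS => mD => mSS => mjS => mjD => mjmS => mjmj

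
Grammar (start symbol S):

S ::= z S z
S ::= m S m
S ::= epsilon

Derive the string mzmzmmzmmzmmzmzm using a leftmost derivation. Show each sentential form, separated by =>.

S => mSm   [S ::= m S m]
mSm => mzSzm   [S ::= z S z]
mzSzm => mzmSmzm   [S ::= m S m]
mzmSmzm => mzmzSzmzm   [S ::= z S z]
mzmzSzmzm => mzmzmSmzmzm   [S ::= m S m]
mzmzmSmzmzm => mzmzmmSmmzmzm   [S ::= m S m]
mzmzmmSmmzmzm => mzmzmmzSzmmzmzm   [S ::= z S z]
mzmzmmzSzmmzmzm => mzmzmmzmSmzmmzmzm   [S ::= m S m]
mzmzmmzmSmzmmzmzm => mzmzmmzmmzmmzmzm   [S ::= epsilon]

S=>mSm=>mzSzm=>mzmSmzm=>mzmzSzmzm=>mzmzmSmzmzm=>mzmzmmSmmzmzm=>mzmzmmzSzmmzmzm=>mzmzmmzmSmzmmzmzm=>mzmzmmzmmzmmzmzm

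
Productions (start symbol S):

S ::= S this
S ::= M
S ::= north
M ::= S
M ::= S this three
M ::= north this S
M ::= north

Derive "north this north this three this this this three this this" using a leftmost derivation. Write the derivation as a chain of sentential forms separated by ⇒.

S ⇒ M ⇒ north this S ⇒ north this S this ⇒ north this S this this ⇒ north this M this this ⇒ north this S this three this this ⇒ north this S this this three this this ⇒ north this S this this this three this this ⇒ north this M this this this three this this ⇒ north this S this three this this this three this this ⇒ north this north this three this this this three this this

S ⇒ M   [S ::= M]
M ⇒ north this S   [M ::= north this S]
north this S ⇒ north this S this   [S ::= S this]
north this S this ⇒ north this S this this   [S ::= S this]
north this S this this ⇒ north this M this this   [S ::= M]
north this M this this ⇒ north this S this three this this   [M ::= S this three]
north this S this three this this ⇒ north this S this this three this this   [S ::= S this]
north this S this this three this this ⇒ north this S this this this three this this   [S ::= S this]
north this S this this this three this this ⇒ north this M this this this three this this   [S ::= M]
north this M this this this three this this ⇒ north this S this three this this this three this this   [M ::= S this three]
north this S this three this this this three this this ⇒ north this north this three this this this three this this   [S ::= north]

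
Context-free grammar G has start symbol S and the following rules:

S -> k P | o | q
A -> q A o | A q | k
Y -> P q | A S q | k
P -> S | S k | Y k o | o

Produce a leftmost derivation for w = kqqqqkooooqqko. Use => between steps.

S => kP => kYko => kASqko => kqAoSqko => kqqAooSqko => kqqqAoooSqko => kqqqqAooooSqko => kqqqqkooooSqko => kqqqqkooooqqko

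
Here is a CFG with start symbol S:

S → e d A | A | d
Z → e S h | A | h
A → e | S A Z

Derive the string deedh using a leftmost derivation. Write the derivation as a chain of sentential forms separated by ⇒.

S ⇒ A ⇒ SAZ ⇒ dAZ ⇒ deZ ⇒ deeSh ⇒ deedh

S ⇒ A   [S → A]
A ⇒ SAZ   [A → S A Z]
SAZ ⇒ dAZ   [S → d]
dAZ ⇒ deZ   [A → e]
deZ ⇒ deeSh   [Z → e S h]
deeSh ⇒ deedh   [S → d]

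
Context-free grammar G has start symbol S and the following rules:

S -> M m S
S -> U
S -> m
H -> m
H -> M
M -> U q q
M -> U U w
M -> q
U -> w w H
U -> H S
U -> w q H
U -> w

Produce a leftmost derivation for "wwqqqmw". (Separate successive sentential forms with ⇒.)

S⇒MmS⇒UqqmS⇒wwHqqmS⇒wwMqqmS⇒wwqqqmS⇒wwqqqmU⇒wwqqqmw

S ⇒ MmS   [S -> M m S]
MmS ⇒ UqqmS   [M -> U q q]
UqqmS ⇒ wwHqqmS   [U -> w w H]
wwHqqmS ⇒ wwMqqmS   [H -> M]
wwMqqmS ⇒ wwqqqmS   [M -> q]
wwqqqmS ⇒ wwqqqmU   [S -> U]
wwqqqmU ⇒ wwqqqmw   [U -> w]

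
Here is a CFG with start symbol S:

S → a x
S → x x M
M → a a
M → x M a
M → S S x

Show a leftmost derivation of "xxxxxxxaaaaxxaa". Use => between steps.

S=>xxM=>xxxMa=>xxxxMaa=>xxxxSSxaa=>xxxxxxMSxaa=>xxxxxxxMaSxaa=>xxxxxxxaaaSxaa=>xxxxxxxaaaaxxaa

S => xxM   [S → x x M]
xxM => xxxMa   [M → x M a]
xxxMa => xxxxMaa   [M → x M a]
xxxxMaa => xxxxSSxaa   [M → S S x]
xxxxSSxaa => xxxxxxMSxaa   [S → x x M]
xxxxxxMSxaa => xxxxxxxMaSxaa   [M → x M a]
xxxxxxxMaSxaa => xxxxxxxaaaSxaa   [M → a a]
xxxxxxxaaaSxaa => xxxxxxxaaaaxxaa   [S → a x]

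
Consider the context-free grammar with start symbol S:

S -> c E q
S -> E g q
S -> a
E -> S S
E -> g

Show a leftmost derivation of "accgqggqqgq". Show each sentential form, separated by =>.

S => Egq => SSgq => aSgq => acEqgq => acSSqgq => accEqSqgq => accgqSqgq => accgqEgqqgq => accgqggqqgq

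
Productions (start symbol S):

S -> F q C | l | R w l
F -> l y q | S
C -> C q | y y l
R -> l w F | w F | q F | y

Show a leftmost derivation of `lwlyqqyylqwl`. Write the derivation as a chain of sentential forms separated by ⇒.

S⇒Rwl⇒lwFwl⇒lwSwl⇒lwFqCwl⇒lwlyqqCwl⇒lwlyqqCqwl⇒lwlyqqyylqwl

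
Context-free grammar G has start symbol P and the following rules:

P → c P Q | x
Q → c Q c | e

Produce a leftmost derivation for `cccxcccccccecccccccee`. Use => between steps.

P => cPQ   [P → c P Q]
cPQ => ccPQQ   [P → c P Q]
ccPQQ => cccPQQQ   [P → c P Q]
cccPQQQ => cccxQQQ   [P → x]
cccxQQQ => cccxcQcQQ   [Q → c Q c]
cccxcQcQQ => cccxccQccQQ   [Q → c Q c]
cccxccQccQQ => cccxcccQcccQQ   [Q → c Q c]
cccxcccQcccQQ => cccxccccQccccQQ   [Q → c Q c]
cccxccccQccccQQ => cccxcccccQcccccQQ   [Q → c Q c]
cccxcccccQcccccQQ => cccxccccccQccccccQQ   [Q → c Q c]
cccxccccccQccccccQQ => cccxcccccccQcccccccQQ   [Q → c Q c]
cccxcccccccQcccccccQQ => cccxcccccccecccccccQQ   [Q → e]
cccxcccccccecccccccQQ => cccxccccccceccccccceQ   [Q → e]
cccxccccccceccccccceQ => cccxcccccccecccccccee   [Q → e]

P=>cPQ=>ccPQQ=>cccPQQQ=>cccxQQQ=>cccxcQcQQ=>cccxccQccQQ=>cccxcccQcccQQ=>cccxccccQccccQQ=>cccxcccccQcccccQQ=>cccxccccccQccccccQQ=>cccxcccccccQcccccccQQ=>cccxcccccccecccccccQQ=>cccxccccccceccccccceQ=>cccxcccccccecccccccee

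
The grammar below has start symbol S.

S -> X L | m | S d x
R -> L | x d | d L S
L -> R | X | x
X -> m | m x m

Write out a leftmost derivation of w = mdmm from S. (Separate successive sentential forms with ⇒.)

S ⇒ XL ⇒ mL ⇒ mR ⇒ mdLS ⇒ mdXS ⇒ mdmS ⇒ mdmm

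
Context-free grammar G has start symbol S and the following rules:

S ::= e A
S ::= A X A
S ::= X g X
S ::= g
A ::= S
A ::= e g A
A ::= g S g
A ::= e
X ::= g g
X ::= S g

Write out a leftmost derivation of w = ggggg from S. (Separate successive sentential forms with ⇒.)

S ⇒ XgX ⇒ gggX ⇒ gggSg ⇒ ggggg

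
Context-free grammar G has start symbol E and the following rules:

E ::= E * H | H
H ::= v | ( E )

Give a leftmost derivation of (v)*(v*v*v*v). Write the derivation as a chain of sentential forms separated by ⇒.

E ⇒ E*H ⇒ H*H ⇒ (E)*H ⇒ (H)*H ⇒ (v)*H ⇒ (v)*(E) ⇒ (v)*(E*H) ⇒ (v)*(E*H*H) ⇒ (v)*(E*H*H*H) ⇒ (v)*(H*H*H*H) ⇒ (v)*(v*H*H*H) ⇒ (v)*(v*v*H*H) ⇒ (v)*(v*v*v*H) ⇒ (v)*(v*v*v*v)

E ⇒ E*H   [E ::= E * H]
E*H ⇒ H*H   [E ::= H]
H*H ⇒ (E)*H   [H ::= ( E )]
(E)*H ⇒ (H)*H   [E ::= H]
(H)*H ⇒ (v)*H   [H ::= v]
(v)*H ⇒ (v)*(E)   [H ::= ( E )]
(v)*(E) ⇒ (v)*(E*H)   [E ::= E * H]
(v)*(E*H) ⇒ (v)*(E*H*H)   [E ::= E * H]
(v)*(E*H*H) ⇒ (v)*(E*H*H*H)   [E ::= E * H]
(v)*(E*H*H*H) ⇒ (v)*(H*H*H*H)   [E ::= H]
(v)*(H*H*H*H) ⇒ (v)*(v*H*H*H)   [H ::= v]
(v)*(v*H*H*H) ⇒ (v)*(v*v*H*H)   [H ::= v]
(v)*(v*v*H*H) ⇒ (v)*(v*v*v*H)   [H ::= v]
(v)*(v*v*v*H) ⇒ (v)*(v*v*v*v)   [H ::= v]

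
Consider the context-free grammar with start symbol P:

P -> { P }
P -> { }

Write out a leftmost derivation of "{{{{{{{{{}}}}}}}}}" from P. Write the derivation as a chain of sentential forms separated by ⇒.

P ⇒ {P} ⇒ {{P}} ⇒ {{{P}}} ⇒ {{{{P}}}} ⇒ {{{{{P}}}}} ⇒ {{{{{{P}}}}}} ⇒ {{{{{{{P}}}}}}} ⇒ {{{{{{{{P}}}}}}}} ⇒ {{{{{{{{{}}}}}}}}}

P ⇒ {P}   [P -> { P }]
{P} ⇒ {{P}}   [P -> { P }]
{{P}} ⇒ {{{P}}}   [P -> { P }]
{{{P}}} ⇒ {{{{P}}}}   [P -> { P }]
{{{{P}}}} ⇒ {{{{{P}}}}}   [P -> { P }]
{{{{{P}}}}} ⇒ {{{{{{P}}}}}}   [P -> { P }]
{{{{{{P}}}}}} ⇒ {{{{{{{P}}}}}}}   [P -> { P }]
{{{{{{{P}}}}}}} ⇒ {{{{{{{{P}}}}}}}}   [P -> { P }]
{{{{{{{{P}}}}}}}} ⇒ {{{{{{{{{}}}}}}}}}   [P -> { }]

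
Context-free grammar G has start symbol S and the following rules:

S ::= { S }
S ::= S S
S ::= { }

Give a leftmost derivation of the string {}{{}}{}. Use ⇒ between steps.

S ⇒ SS ⇒ SSS ⇒ {}SS ⇒ {}{S}S ⇒ {}{{}}S ⇒ {}{{}}{}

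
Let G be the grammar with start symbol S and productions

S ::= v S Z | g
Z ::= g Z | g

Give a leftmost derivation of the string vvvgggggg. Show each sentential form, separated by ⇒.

S ⇒ vSZ ⇒ vvSZZ ⇒ vvvSZZZ ⇒ vvvgZZZ ⇒ vvvggZZZ ⇒ vvvgggZZ ⇒ vvvggggZ ⇒ vvvgggggZ ⇒ vvvgggggg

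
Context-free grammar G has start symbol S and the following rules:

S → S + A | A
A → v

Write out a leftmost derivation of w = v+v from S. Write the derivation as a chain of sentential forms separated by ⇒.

S ⇒ S+A ⇒ A+A ⇒ v+A ⇒ v+v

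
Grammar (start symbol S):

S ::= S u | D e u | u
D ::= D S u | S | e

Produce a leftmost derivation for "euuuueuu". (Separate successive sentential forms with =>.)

S => Su => Deuu => DSueuu => eSueuu => eSuueuu => eSuuueuu => euuuueuu

S => Su   [S ::= S u]
Su => Deuu   [S ::= D e u]
Deuu => DSueuu   [D ::= D S u]
DSueuu => eSueuu   [D ::= e]
eSueuu => eSuueuu   [S ::= S u]
eSuueuu => eSuuueuu   [S ::= S u]
eSuuueuu => euuuueuu   [S ::= u]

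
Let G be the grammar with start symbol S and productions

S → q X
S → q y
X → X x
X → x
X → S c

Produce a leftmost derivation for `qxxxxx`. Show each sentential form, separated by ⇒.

S ⇒ qX   [S → q X]
qX ⇒ qXx   [X → X x]
qXx ⇒ qXxx   [X → X x]
qXxx ⇒ qXxxx   [X → X x]
qXxxx ⇒ qXxxxx   [X → X x]
qXxxxx ⇒ qxxxxx   [X → x]

S ⇒ qX ⇒ qXx ⇒ qXxx ⇒ qXxxx ⇒ qXxxxx ⇒ qxxxxx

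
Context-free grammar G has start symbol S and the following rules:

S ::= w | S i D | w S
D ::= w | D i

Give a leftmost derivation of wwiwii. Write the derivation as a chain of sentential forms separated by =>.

S => SiD   [S ::= S i D]
SiD => wSiD   [S ::= w S]
wSiD => wwiD   [S ::= w]
wwiD => wwiDi   [D ::= D i]
wwiDi => wwiDii   [D ::= D i]
wwiDii => wwiwii   [D ::= w]

S => SiD => wSiD => wwiD => wwiDi => wwiDii => wwiwii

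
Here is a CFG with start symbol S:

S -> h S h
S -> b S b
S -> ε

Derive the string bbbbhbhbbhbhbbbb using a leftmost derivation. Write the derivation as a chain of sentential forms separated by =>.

S => bSb => bbSbb => bbbSbbb => bbbbSbbbb => bbbbhShbbbb => bbbbhbSbhbbbb => bbbbhbhShbhbbbb => bbbbhbhbSbhbhbbbb => bbbbhbhbbhbhbbbb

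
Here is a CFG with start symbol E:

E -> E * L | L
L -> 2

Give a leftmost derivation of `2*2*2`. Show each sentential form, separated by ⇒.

E ⇒ E*L ⇒ E*L*L ⇒ L*L*L ⇒ 2*L*L ⇒ 2*2*L ⇒ 2*2*2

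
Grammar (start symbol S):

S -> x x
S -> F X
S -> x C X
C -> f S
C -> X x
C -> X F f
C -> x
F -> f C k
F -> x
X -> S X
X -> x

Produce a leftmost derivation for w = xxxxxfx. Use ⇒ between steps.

S ⇒ xCX   [S -> x C X]
xCX ⇒ xXFfX   [C -> X F f]
xXFfX ⇒ xSXFfX   [X -> S X]
xSXFfX ⇒ xFXXFfX   [S -> F X]
xFXXFfX ⇒ xxXXFfX   [F -> x]
xxXXFfX ⇒ xxxXFfX   [X -> x]
xxxXFfX ⇒ xxxxFfX   [X -> x]
xxxxFfX ⇒ xxxxxfX   [F -> x]
xxxxxfX ⇒ xxxxxfx   [X -> x]

S⇒xCX⇒xXFfX⇒xSXFfX⇒xFXXFfX⇒xxXXFfX⇒xxxXFfX⇒xxxxFfX⇒xxxxxfX⇒xxxxxfx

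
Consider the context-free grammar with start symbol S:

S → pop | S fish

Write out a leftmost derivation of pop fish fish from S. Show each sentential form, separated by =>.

S => S fish => S fish fish => pop fish fish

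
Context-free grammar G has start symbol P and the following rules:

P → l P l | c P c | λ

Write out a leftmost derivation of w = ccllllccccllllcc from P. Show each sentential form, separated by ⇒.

P ⇒ cPc ⇒ ccPcc ⇒ cclPlcc ⇒ ccllPllcc ⇒ cclllPlllcc ⇒ ccllllPllllcc ⇒ ccllllcPcllllcc ⇒ ccllllccPccllllcc ⇒ ccllllccccllllcc

P ⇒ cPc   [P → c P c]
cPc ⇒ ccPcc   [P → c P c]
ccPcc ⇒ cclPlcc   [P → l P l]
cclPlcc ⇒ ccllPllcc   [P → l P l]
ccllPllcc ⇒ cclllPlllcc   [P → l P l]
cclllPlllcc ⇒ ccllllPllllcc   [P → l P l]
ccllllPllllcc ⇒ ccllllcPcllllcc   [P → c P c]
ccllllcPcllllcc ⇒ ccllllccPccllllcc   [P → c P c]
ccllllccPccllllcc ⇒ ccllllccccllllcc   [P → λ]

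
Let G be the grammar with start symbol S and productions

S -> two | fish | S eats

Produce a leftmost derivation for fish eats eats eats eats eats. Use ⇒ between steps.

S ⇒ S eats ⇒ S eats eats ⇒ S eats eats eats ⇒ S eats eats eats eats ⇒ S eats eats eats eats eats ⇒ fish eats eats eats eats eats

S ⇒ S eats   [S -> S eats]
S eats ⇒ S eats eats   [S -> S eats]
S eats eats ⇒ S eats eats eats   [S -> S eats]
S eats eats eats ⇒ S eats eats eats eats   [S -> S eats]
S eats eats eats eats ⇒ S eats eats eats eats eats   [S -> S eats]
S eats eats eats eats eats ⇒ fish eats eats eats eats eats   [S -> fish]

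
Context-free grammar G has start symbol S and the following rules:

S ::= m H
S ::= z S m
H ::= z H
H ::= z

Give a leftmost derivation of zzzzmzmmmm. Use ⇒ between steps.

S⇒zSm⇒zzSmm⇒zzzSmmm⇒zzzzSmmmm⇒zzzzmHmmmm⇒zzzzmzmmmm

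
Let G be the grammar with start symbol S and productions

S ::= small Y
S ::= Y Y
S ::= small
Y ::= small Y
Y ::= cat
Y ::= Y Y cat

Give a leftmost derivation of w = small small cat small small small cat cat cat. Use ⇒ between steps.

S ⇒ Y Y ⇒ small Y Y ⇒ small Y Y cat Y ⇒ small small Y Y cat Y ⇒ small small cat Y cat Y ⇒ small small cat small Y cat Y ⇒ small small cat small small Y cat Y ⇒ small small cat small small small Y cat Y ⇒ small small cat small small small cat cat Y ⇒ small small cat small small small cat cat cat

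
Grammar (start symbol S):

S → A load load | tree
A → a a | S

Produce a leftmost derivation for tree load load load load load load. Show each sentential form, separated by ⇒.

S ⇒ A load load ⇒ S load load ⇒ A load load load load ⇒ S load load load load ⇒ A load load load load load load ⇒ S load load load load load load ⇒ tree load load load load load load

S ⇒ A load load   [S → A load load]
A load load ⇒ S load load   [A → S]
S load load ⇒ A load load load load   [S → A load load]
A load load load load ⇒ S load load load load   [A → S]
S load load load load ⇒ A load load load load load load   [S → A load load]
A load load load load load load ⇒ S load load load load load load   [A → S]
S load load load load load load ⇒ tree load load load load load load   [S → tree]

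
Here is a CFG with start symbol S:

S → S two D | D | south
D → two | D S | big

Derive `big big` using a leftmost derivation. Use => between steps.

S => D => D S => big S => big D => big big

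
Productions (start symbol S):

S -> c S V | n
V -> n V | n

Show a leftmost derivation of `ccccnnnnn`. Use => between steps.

S => cSV => ccSVV => cccSVVV => ccccSVVVV => ccccnVVVV => ccccnnVVV => ccccnnnVV => ccccnnnnV => ccccnnnnn

S => cSV   [S -> c S V]
cSV => ccSVV   [S -> c S V]
ccSVV => cccSVVV   [S -> c S V]
cccSVVV => ccccSVVVV   [S -> c S V]
ccccSVVVV => ccccnVVVV   [S -> n]
ccccnVVVV => ccccnnVVV   [V -> n]
ccccnnVVV => ccccnnnVV   [V -> n]
ccccnnnVV => ccccnnnnV   [V -> n]
ccccnnnnV => ccccnnnnn   [V -> n]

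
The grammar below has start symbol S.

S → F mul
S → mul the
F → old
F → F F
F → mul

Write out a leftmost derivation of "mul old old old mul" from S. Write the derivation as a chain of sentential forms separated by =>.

S => F mul   [S → F mul]
F mul => F F mul   [F → F F]
F F mul => F F F mul   [F → F F]
F F F mul => F F F F mul   [F → F F]
F F F F mul => mul F F F mul   [F → mul]
mul F F F mul => mul old F F mul   [F → old]
mul old F F mul => mul old old F mul   [F → old]
mul old old F mul => mul old old old mul   [F → old]

S => F mul => F F mul => F F F mul => F F F F mul => mul F F F mul => mul old F F mul => mul old old F mul => mul old old old mul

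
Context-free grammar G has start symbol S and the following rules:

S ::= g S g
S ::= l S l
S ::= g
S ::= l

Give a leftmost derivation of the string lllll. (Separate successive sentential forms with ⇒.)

S ⇒ lSl ⇒ llSll ⇒ lllll

S ⇒ lSl   [S ::= l S l]
lSl ⇒ llSll   [S ::= l S l]
llSll ⇒ lllll   [S ::= l]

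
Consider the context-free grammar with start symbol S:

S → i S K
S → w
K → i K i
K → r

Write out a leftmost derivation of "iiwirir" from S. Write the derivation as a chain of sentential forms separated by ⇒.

S ⇒ iSK   [S → i S K]
iSK ⇒ iiSKK   [S → i S K]
iiSKK ⇒ iiwKK   [S → w]
iiwKK ⇒ iiwiKiK   [K → i K i]
iiwiKiK ⇒ iiwiriK   [K → r]
iiwiriK ⇒ iiwirir   [K → r]

S⇒iSK⇒iiSKK⇒iiwKK⇒iiwiKiK⇒iiwiriK⇒iiwirir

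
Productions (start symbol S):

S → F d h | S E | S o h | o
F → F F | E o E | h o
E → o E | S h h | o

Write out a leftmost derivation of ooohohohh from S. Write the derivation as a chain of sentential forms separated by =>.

S => SE => oE => oShh => oSEhh => oSohEhh => oSohohEhh => ooohohEhh => ooohohohh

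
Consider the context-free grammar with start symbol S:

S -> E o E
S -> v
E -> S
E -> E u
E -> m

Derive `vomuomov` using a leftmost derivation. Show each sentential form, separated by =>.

S=>EoE=>SoE=>voE=>voS=>voEoE=>voEuoE=>vomuoE=>vomuoS=>vomuoEoE=>vomuomoE=>vomuomoS=>vomuomov

S => EoE   [S -> E o E]
EoE => SoE   [E -> S]
SoE => voE   [S -> v]
voE => voS   [E -> S]
voS => voEoE   [S -> E o E]
voEoE => voEuoE   [E -> E u]
voEuoE => vomuoE   [E -> m]
vomuoE => vomuoS   [E -> S]
vomuoS => vomuoEoE   [S -> E o E]
vomuoEoE => vomuomoE   [E -> m]
vomuomoE => vomuomoS   [E -> S]
vomuomoS => vomuomov   [S -> v]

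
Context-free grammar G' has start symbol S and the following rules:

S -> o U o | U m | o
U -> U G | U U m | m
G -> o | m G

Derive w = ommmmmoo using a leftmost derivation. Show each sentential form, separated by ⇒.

S ⇒ oUo   [S -> o U o]
oUo ⇒ oUGo   [U -> U G]
oUGo ⇒ omGo   [U -> m]
omGo ⇒ ommGo   [G -> m G]
ommGo ⇒ ommmGo   [G -> m G]
ommmGo ⇒ ommmmGo   [G -> m G]
ommmmGo ⇒ ommmmmGo   [G -> m G]
ommmmmGo ⇒ ommmmmoo   [G -> o]

S ⇒ oUo ⇒ oUGo ⇒ omGo ⇒ ommGo ⇒ ommmGo ⇒ ommmmGo ⇒ ommmmmGo ⇒ ommmmmoo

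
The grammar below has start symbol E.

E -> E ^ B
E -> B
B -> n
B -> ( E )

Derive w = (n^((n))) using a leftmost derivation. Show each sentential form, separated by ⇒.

E ⇒ B ⇒ (E) ⇒ (E^B) ⇒ (B^B) ⇒ (n^B) ⇒ (n^(E)) ⇒ (n^(B)) ⇒ (n^((E))) ⇒ (n^((B))) ⇒ (n^((n)))

E ⇒ B   [E -> B]
B ⇒ (E)   [B -> ( E )]
(E) ⇒ (E^B)   [E -> E ^ B]
(E^B) ⇒ (B^B)   [E -> B]
(B^B) ⇒ (n^B)   [B -> n]
(n^B) ⇒ (n^(E))   [B -> ( E )]
(n^(E)) ⇒ (n^(B))   [E -> B]
(n^(B)) ⇒ (n^((E)))   [B -> ( E )]
(n^((E))) ⇒ (n^((B)))   [E -> B]
(n^((B))) ⇒ (n^((n)))   [B -> n]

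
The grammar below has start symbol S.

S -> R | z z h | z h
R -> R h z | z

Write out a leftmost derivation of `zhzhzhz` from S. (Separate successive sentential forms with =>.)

S=>R=>Rhz=>Rhzhz=>Rhzhzhz=>zhzhzhz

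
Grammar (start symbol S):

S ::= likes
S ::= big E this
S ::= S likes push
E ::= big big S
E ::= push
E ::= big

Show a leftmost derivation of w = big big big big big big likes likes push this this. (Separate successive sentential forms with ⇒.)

S ⇒ big E this ⇒ big big big S this ⇒ big big big big E this this ⇒ big big big big big big S this this ⇒ big big big big big big S likes push this this ⇒ big big big big big big likes likes push this this

S ⇒ big E this   [S ::= big E this]
big E this ⇒ big big big S this   [E ::= big big S]
big big big S this ⇒ big big big big E this this   [S ::= big E this]
big big big big E this this ⇒ big big big big big big S this this   [E ::= big big S]
big big big big big big S this this ⇒ big big big big big big S likes push this this   [S ::= S likes push]
big big big big big big S likes push this this ⇒ big big big big big big likes likes push this this   [S ::= likes]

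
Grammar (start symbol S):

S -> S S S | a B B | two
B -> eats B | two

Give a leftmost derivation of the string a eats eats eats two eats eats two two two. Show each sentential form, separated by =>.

S => S S S   [S -> S S S]
S S S => a B B S S   [S -> a B B]
a B B S S => a eats B B S S   [B -> eats B]
a eats B B S S => a eats eats B B S S   [B -> eats B]
a eats eats B B S S => a eats eats eats B B S S   [B -> eats B]
a eats eats eats B B S S => a eats eats eats two B S S   [B -> two]
a eats eats eats two B S S => a eats eats eats two eats B S S   [B -> eats B]
a eats eats eats two eats B S S => a eats eats eats two eats eats B S S   [B -> eats B]
a eats eats eats two eats eats B S S => a eats eats eats two eats eats two S S   [B -> two]
a eats eats eats two eats eats two S S => a eats eats eats two eats eats two two S   [S -> two]
a eats eats eats two eats eats two two S => a eats eats eats two eats eats two two two   [S -> two]

S => S S S => a B B S S => a eats B B S S => a eats eats B B S S => a eats eats eats B B S S => a eats eats eats two B S S => a eats eats eats two eats B S S => a eats eats eats two eats eats B S S => a eats eats eats two eats eats two S S => a eats eats eats two eats eats two two S => a eats eats eats two eats eats two two two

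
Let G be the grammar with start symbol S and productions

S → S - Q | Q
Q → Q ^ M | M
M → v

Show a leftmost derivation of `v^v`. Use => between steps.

S => Q => Q^M => M^M => v^M => v^v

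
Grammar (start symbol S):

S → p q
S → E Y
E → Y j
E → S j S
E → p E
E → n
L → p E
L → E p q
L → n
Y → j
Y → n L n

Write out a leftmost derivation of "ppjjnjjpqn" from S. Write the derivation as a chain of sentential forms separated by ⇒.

S ⇒ EY   [S → E Y]
EY ⇒ pEY   [E → p E]
pEY ⇒ ppEY   [E → p E]
ppEY ⇒ ppYjY   [E → Y j]
ppYjY ⇒ ppjjY   [Y → j]
ppjjY ⇒ ppjjnLn   [Y → n L n]
ppjjnLn ⇒ ppjjnEpqn   [L → E p q]
ppjjnEpqn ⇒ ppjjnYjpqn   [E → Y j]
ppjjnYjpqn ⇒ ppjjnjjpqn   [Y → j]

S⇒EY⇒pEY⇒ppEY⇒ppYjY⇒ppjjY⇒ppjjnLn⇒ppjjnEpqn⇒ppjjnYjpqn⇒ppjjnjjpqn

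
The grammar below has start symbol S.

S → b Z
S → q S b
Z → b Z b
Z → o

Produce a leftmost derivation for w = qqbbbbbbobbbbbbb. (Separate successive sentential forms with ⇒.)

S⇒qSb⇒qqSbb⇒qqbZbb⇒qqbbZbbb⇒qqbbbZbbbb⇒qqbbbbZbbbbb⇒qqbbbbbZbbbbbb⇒qqbbbbbbZbbbbbbb⇒qqbbbbbbobbbbbbb

S ⇒ qSb   [S → q S b]
qSb ⇒ qqSbb   [S → q S b]
qqSbb ⇒ qqbZbb   [S → b Z]
qqbZbb ⇒ qqbbZbbb   [Z → b Z b]
qqbbZbbb ⇒ qqbbbZbbbb   [Z → b Z b]
qqbbbZbbbb ⇒ qqbbbbZbbbbb   [Z → b Z b]
qqbbbbZbbbbb ⇒ qqbbbbbZbbbbbb   [Z → b Z b]
qqbbbbbZbbbbbb ⇒ qqbbbbbbZbbbbbbb   [Z → b Z b]
qqbbbbbbZbbbbbbb ⇒ qqbbbbbbobbbbbbb   [Z → o]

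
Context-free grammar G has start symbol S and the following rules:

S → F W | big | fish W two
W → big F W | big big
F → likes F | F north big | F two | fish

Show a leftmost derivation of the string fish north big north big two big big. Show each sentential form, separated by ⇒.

S ⇒ F W   [S → F W]
F W ⇒ F two W   [F → F two]
F two W ⇒ F north big two W   [F → F north big]
F north big two W ⇒ F north big north big two W   [F → F north big]
F north big north big two W ⇒ fish north big north big two W   [F → fish]
fish north big north big two W ⇒ fish north big north big two big big   [W → big big]

S ⇒ F W ⇒ F two W ⇒ F north big two W ⇒ F north big north big two W ⇒ fish north big north big two W ⇒ fish north big north big two big big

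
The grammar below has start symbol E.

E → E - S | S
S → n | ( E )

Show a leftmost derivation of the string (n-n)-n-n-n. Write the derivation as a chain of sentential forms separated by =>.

E => E-S => E-S-S => E-S-S-S => S-S-S-S => (E)-S-S-S => (E-S)-S-S-S => (S-S)-S-S-S => (n-S)-S-S-S => (n-n)-S-S-S => (n-n)-n-S-S => (n-n)-n-n-S => (n-n)-n-n-n

E => E-S   [E → E - S]
E-S => E-S-S   [E → E - S]
E-S-S => E-S-S-S   [E → E - S]
E-S-S-S => S-S-S-S   [E → S]
S-S-S-S => (E)-S-S-S   [S → ( E )]
(E)-S-S-S => (E-S)-S-S-S   [E → E - S]
(E-S)-S-S-S => (S-S)-S-S-S   [E → S]
(S-S)-S-S-S => (n-S)-S-S-S   [S → n]
(n-S)-S-S-S => (n-n)-S-S-S   [S → n]
(n-n)-S-S-S => (n-n)-n-S-S   [S → n]
(n-n)-n-S-S => (n-n)-n-n-S   [S → n]
(n-n)-n-n-S => (n-n)-n-n-n   [S → n]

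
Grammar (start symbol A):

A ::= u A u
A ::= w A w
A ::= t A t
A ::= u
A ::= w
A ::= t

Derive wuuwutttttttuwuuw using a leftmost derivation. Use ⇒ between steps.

A ⇒ wAw ⇒ wuAuw ⇒ wuuAuuw ⇒ wuuwAwuuw ⇒ wuuwuAuwuuw ⇒ wuuwutAtuwuuw ⇒ wuuwuttAttuwuuw ⇒ wuuwutttAtttuwuuw ⇒ wuuwutttttttuwuuw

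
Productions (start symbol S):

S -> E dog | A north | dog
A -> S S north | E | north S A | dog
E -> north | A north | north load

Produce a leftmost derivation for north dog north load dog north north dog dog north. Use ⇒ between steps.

S ⇒ A north ⇒ north S A north ⇒ north E dog A north ⇒ north A north dog A north ⇒ north S S north north dog A north ⇒ north dog S north north dog A north ⇒ north dog E dog north north dog A north ⇒ north dog north load dog north north dog A north ⇒ north dog north load dog north north dog dog north

S ⇒ A north   [S -> A north]
A north ⇒ north S A north   [A -> north S A]
north S A north ⇒ north E dog A north   [S -> E dog]
north E dog A north ⇒ north A north dog A north   [E -> A north]
north A north dog A north ⇒ north S S north north dog A north   [A -> S S north]
north S S north north dog A north ⇒ north dog S north north dog A north   [S -> dog]
north dog S north north dog A north ⇒ north dog E dog north north dog A north   [S -> E dog]
north dog E dog north north dog A north ⇒ north dog north load dog north north dog A north   [E -> north load]
north dog north load dog north north dog A north ⇒ north dog north load dog north north dog dog north   [A -> dog]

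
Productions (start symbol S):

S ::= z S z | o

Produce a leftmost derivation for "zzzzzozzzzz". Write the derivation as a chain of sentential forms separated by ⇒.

S ⇒ zSz   [S ::= z S z]
zSz ⇒ zzSzz   [S ::= z S z]
zzSzz ⇒ zzzSzzz   [S ::= z S z]
zzzSzzz ⇒ zzzzSzzzz   [S ::= z S z]
zzzzSzzzz ⇒ zzzzzSzzzzz   [S ::= z S z]
zzzzzSzzzzz ⇒ zzzzzozzzzz   [S ::= o]

S⇒zSz⇒zzSzz⇒zzzSzzz⇒zzzzSzzzz⇒zzzzzSzzzzz⇒zzzzzozzzzz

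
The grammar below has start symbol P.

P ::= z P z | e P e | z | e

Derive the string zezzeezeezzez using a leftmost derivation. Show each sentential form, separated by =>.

P => zPz => zePez => zezPzez => zezzPzzez => zezzePezzez => zezzeePeezzez => zezzeezeezzez

P => zPz   [P ::= z P z]
zPz => zePez   [P ::= e P e]
zePez => zezPzez   [P ::= z P z]
zezPzez => zezzPzzez   [P ::= z P z]
zezzPzzez => zezzePezzez   [P ::= e P e]
zezzePezzez => zezzeePeezzez   [P ::= e P e]
zezzeePeezzez => zezzeezeezzez   [P ::= z]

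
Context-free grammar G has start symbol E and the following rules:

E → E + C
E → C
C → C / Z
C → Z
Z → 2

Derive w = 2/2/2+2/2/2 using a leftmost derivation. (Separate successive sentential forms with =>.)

E=>E+C=>C+C=>C/Z+C=>C/Z/Z+C=>Z/Z/Z+C=>2/Z/Z+C=>2/2/Z+C=>2/2/2+C=>2/2/2+C/Z=>2/2/2+C/Z/Z=>2/2/2+Z/Z/Z=>2/2/2+2/Z/Z=>2/2/2+2/2/Z=>2/2/2+2/2/2

E => E+C   [E → E + C]
E+C => C+C   [E → C]
C+C => C/Z+C   [C → C / Z]
C/Z+C => C/Z/Z+C   [C → C / Z]
C/Z/Z+C => Z/Z/Z+C   [C → Z]
Z/Z/Z+C => 2/Z/Z+C   [Z → 2]
2/Z/Z+C => 2/2/Z+C   [Z → 2]
2/2/Z+C => 2/2/2+C   [Z → 2]
2/2/2+C => 2/2/2+C/Z   [C → C / Z]
2/2/2+C/Z => 2/2/2+C/Z/Z   [C → C / Z]
2/2/2+C/Z/Z => 2/2/2+Z/Z/Z   [C → Z]
2/2/2+Z/Z/Z => 2/2/2+2/Z/Z   [Z → 2]
2/2/2+2/Z/Z => 2/2/2+2/2/Z   [Z → 2]
2/2/2+2/2/Z => 2/2/2+2/2/2   [Z → 2]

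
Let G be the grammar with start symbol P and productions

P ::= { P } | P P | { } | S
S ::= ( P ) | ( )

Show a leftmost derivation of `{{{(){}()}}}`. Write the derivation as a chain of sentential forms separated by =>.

P => {P} => {{P}} => {{{P}}} => {{{PP}}} => {{{SP}}} => {{{()P}}} => {{{()PP}}} => {{{(){}P}}} => {{{(){}S}}} => {{{(){}()}}}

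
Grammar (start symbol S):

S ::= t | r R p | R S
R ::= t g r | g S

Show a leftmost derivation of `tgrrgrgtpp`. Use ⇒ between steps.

S ⇒ RS ⇒ tgrS ⇒ tgrrRp ⇒ tgrrgSp ⇒ tgrrgrRpp ⇒ tgrrgrgSpp ⇒ tgrrgrgtpp

S ⇒ RS   [S ::= R S]
RS ⇒ tgrS   [R ::= t g r]
tgrS ⇒ tgrrRp   [S ::= r R p]
tgrrRp ⇒ tgrrgSp   [R ::= g S]
tgrrgSp ⇒ tgrrgrRpp   [S ::= r R p]
tgrrgrRpp ⇒ tgrrgrgSpp   [R ::= g S]
tgrrgrgSpp ⇒ tgrrgrgtpp   [S ::= t]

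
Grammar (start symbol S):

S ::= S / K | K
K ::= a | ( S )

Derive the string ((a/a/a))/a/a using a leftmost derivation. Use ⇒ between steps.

S⇒S/K⇒S/K/K⇒K/K/K⇒(S)/K/K⇒(K)/K/K⇒((S))/K/K⇒((S/K))/K/K⇒((S/K/K))/K/K⇒((K/K/K))/K/K⇒((a/K/K))/K/K⇒((a/a/K))/K/K⇒((a/a/a))/K/K⇒((a/a/a))/a/K⇒((a/a/a))/a/a

S ⇒ S/K   [S ::= S / K]
S/K ⇒ S/K/K   [S ::= S / K]
S/K/K ⇒ K/K/K   [S ::= K]
K/K/K ⇒ (S)/K/K   [K ::= ( S )]
(S)/K/K ⇒ (K)/K/K   [S ::= K]
(K)/K/K ⇒ ((S))/K/K   [K ::= ( S )]
((S))/K/K ⇒ ((S/K))/K/K   [S ::= S / K]
((S/K))/K/K ⇒ ((S/K/K))/K/K   [S ::= S / K]
((S/K/K))/K/K ⇒ ((K/K/K))/K/K   [S ::= K]
((K/K/K))/K/K ⇒ ((a/K/K))/K/K   [K ::= a]
((a/K/K))/K/K ⇒ ((a/a/K))/K/K   [K ::= a]
((a/a/K))/K/K ⇒ ((a/a/a))/K/K   [K ::= a]
((a/a/a))/K/K ⇒ ((a/a/a))/a/K   [K ::= a]
((a/a/a))/a/K ⇒ ((a/a/a))/a/a   [K ::= a]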